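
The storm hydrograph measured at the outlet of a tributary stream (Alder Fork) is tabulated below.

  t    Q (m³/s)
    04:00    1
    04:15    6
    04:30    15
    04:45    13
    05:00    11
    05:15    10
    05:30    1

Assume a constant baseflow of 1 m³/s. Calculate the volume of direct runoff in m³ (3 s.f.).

V ≈ 45000 m³

Direct-runoff ordinates (Q − Q_b): 0.0, 5.0, 14.0, 12.0, 10.0, 9.0, 0.0 m³/s.
ΣQ_DR = 50.00 m³/s.
With Δt = 0.25 h = 900 s, V = ΣQ_DR · Δt = 50.00 × 900 = 45000 m³.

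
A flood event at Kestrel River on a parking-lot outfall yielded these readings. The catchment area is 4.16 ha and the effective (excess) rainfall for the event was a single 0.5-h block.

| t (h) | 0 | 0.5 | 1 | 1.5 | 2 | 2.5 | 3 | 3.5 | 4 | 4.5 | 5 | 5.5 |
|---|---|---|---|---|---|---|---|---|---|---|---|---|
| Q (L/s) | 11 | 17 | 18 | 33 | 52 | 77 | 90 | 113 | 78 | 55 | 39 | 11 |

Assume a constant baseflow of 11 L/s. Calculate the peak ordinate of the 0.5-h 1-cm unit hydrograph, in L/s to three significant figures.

Direct runoff: 0.0, 6.0, 7.0, 22.0, 41.0, 66.0, 79.0, 102.0, 67.0, 44.0, 28.0, 0.0 L/s; ΣQ_DR = 462.0 L/s, peak = 102.0 L/s.
Runoff depth d = ΣQ_DR·Δt / A = 462.0 × 1800 / (4.16 ha) = 19.99 mm.
The 1-cm UH is the DRH scaled by (10 mm)/d, so U_p = 102.0 × 10/19.99 = 51.0 L/s.

U_p ≈ 51.0 L/s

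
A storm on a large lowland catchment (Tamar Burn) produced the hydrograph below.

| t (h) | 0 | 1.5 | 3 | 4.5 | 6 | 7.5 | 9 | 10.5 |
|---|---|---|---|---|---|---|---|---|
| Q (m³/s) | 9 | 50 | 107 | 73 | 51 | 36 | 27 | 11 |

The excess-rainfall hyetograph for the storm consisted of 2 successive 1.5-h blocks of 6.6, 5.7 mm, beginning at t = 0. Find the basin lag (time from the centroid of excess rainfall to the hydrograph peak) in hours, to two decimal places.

t_L ≈ 1.55 h

Centroid of excess rainfall: t_c = Σ P_i·t̄_i / ΣP_i = 1.4451 h (block centres at 0.75, 2.25 h).
Hydrograph peak occurs at t = 3 h, so basin lag t_L = 3 − 1.4451 = 1.55 h.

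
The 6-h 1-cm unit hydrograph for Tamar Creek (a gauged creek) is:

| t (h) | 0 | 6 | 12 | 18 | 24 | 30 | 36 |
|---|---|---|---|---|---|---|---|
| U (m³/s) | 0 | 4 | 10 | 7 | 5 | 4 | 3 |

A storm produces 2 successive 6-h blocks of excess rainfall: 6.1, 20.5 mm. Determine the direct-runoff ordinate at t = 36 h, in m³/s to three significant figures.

By discrete convolution, Q_j = Σ (P_i / 10 mm) · U_{j−i}.
At t = 36 h (j=6): Q = (6.1/10)·3 + (20.5/10)·4 = 10.0 m³/s.

Q ≈ 10.0 m³/s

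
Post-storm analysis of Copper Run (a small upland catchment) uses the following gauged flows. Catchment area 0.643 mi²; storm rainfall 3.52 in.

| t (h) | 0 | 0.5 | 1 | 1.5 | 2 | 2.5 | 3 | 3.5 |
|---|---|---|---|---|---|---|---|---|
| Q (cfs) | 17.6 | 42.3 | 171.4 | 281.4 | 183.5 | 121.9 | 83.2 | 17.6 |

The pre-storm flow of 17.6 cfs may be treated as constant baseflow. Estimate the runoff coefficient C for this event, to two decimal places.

ΣQ_DR = 778.1 cfs; V = ΣQ_DR·Δt = 1.401 × 10^6 ft³.
Runoff depth d = V / A = 0.9376 in.
C = d / P = 0.9376 / 3.52 = 0.27.

C ≈ 0.27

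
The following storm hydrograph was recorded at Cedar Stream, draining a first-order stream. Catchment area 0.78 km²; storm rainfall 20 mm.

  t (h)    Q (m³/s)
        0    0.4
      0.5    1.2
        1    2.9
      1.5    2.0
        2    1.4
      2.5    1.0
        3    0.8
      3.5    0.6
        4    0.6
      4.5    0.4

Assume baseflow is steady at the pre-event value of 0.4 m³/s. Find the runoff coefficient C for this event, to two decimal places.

ΣQ_DR = 7.300 m³/s; V = ΣQ_DR·Δt = 13140 m³.
Runoff depth d = V / A = 16.85 mm.
C = d / P = 16.85 / 20 = 0.84.

C ≈ 0.84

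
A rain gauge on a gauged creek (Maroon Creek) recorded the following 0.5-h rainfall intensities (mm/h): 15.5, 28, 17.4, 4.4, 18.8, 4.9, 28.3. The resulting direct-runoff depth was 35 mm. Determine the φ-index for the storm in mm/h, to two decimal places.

Only the 5 blocks with intensity above φ contribute runoff: 15.5, 28, 17.4, 18.8, 28.3 mm/h.
Σ(I−φ)·Δt = d  ⇒  (15.5+28+17.4+18.8+28.3 − 5φ)·0.5 = 35
φ = (108.0 − 35/0.5) / 5 = 7.60 mm/h.

φ ≈ 7.60 mm/h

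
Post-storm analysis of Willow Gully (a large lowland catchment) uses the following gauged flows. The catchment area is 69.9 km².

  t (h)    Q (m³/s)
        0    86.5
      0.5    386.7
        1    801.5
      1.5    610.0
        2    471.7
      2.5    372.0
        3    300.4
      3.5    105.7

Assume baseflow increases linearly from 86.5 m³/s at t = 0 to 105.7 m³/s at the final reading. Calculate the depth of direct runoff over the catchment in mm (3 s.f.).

d ≈ 60.9 mm

Direct runoff: 0.00, 297.46, 709.51, 515.27, 374.23, 271.79, 197.44, 0.00 m³/s; ΣQ_DR = 2366 m³/s.
V = ΣQ_DR · Δt = 2366 × 1800 s = 4.258 × 10^6 m³.
Over A = 69.9 km², depth = V / A = 60.9 mm.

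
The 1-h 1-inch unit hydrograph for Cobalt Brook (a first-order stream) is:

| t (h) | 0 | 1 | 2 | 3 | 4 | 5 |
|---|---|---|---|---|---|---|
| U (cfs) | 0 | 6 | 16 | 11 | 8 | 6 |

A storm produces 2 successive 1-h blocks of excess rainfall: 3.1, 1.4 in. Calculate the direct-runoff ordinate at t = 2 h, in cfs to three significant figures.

Q ≈ 58.0 cfs

By discrete convolution, Q_j = Σ (P_i / 1 in) · U_{j−i}.
At t = 2 h (j=2): Q = (3.1/1)·16 + (1.4/1)·6 = 58.0 cfs.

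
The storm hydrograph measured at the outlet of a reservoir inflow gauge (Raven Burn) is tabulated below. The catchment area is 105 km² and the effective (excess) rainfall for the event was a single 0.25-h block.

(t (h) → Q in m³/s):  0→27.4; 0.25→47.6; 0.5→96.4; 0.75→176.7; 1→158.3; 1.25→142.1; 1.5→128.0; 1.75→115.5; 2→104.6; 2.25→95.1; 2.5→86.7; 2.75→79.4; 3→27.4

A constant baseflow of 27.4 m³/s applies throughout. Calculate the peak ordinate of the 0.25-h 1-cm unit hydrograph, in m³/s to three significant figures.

Direct runoff: 0.0, 20.2, 69.0, 149.3, 130.9, 114.7, 100.6, 88.1, 77.2, 67.7, 59.3, 52.0, 0.0 m³/s; ΣQ_DR = 929.0 m³/s, peak = 149.3 m³/s.
Runoff depth d = ΣQ_DR·Δt / A = 929.0 × 900 / (105 km²) = 7.963 mm.
The 1-cm UH is the DRH scaled by (10 mm)/d, so U_p = 149.3 × 10/7.963 = 187 m³/s.

U_p ≈ 187 m³/s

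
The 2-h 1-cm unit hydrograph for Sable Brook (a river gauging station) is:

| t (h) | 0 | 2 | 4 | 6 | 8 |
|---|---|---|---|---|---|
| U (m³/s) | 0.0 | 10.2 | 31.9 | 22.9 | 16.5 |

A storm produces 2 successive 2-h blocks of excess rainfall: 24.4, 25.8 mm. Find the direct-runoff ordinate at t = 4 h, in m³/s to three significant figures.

Q ≈ 104 m³/s

By discrete convolution, Q_j = Σ (P_i / 10 mm) · U_{j−i}.
At t = 4 h (j=2): Q = (24.4/10)·31.9 + (25.8/10)·10.2 = 104 m³/s.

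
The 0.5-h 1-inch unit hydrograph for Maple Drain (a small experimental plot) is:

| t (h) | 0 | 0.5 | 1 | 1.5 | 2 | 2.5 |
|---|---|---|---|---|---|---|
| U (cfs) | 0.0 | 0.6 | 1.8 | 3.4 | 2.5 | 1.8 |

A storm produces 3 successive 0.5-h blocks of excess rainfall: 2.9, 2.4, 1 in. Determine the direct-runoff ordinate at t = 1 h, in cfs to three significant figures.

Q ≈ 6.66 cfs

By discrete convolution, Q_j = Σ (P_i / 1 in) · U_{j−i}.
At t = 1 h (j=2): Q = (2.9/1)·1.8 + (2.4/1)·0.6 + (1/1)·0.0 = 6.66 cfs.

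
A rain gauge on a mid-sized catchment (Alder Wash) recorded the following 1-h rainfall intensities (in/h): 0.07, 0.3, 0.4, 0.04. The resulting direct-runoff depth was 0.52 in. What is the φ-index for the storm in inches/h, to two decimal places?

φ ≈ 0.09 in/h

Only the 2 blocks with intensity above φ contribute runoff: 0.3, 0.4 in/h.
Σ(I−φ)·Δt = d  ⇒  (0.3+0.4 − 2φ)·1 = 0.52
φ = (0.7000 − 0.52/1) / 2 = 0.09 in/h.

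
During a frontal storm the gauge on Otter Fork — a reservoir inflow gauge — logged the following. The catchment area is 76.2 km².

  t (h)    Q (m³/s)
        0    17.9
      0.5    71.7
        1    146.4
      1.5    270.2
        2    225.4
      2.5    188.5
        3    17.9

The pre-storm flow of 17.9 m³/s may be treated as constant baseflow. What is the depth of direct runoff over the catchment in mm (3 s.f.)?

Direct runoff: 0.0, 53.8, 128.5, 252.3, 207.5, 170.6, 0.0 m³/s; ΣQ_DR = 812.7 m³/s.
V = ΣQ_DR · Δt = 812.7 × 1800 s = 1.463 × 10^6 m³.
Over A = 76.2 km², depth = V / A = 19.2 mm.

d ≈ 19.2 mm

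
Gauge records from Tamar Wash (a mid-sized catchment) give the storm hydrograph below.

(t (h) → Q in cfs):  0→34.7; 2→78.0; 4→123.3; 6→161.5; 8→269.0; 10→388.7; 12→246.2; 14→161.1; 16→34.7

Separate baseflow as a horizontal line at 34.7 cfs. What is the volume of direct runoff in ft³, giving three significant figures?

V ≈ 8.53 × 10^6 ft³

Direct-runoff ordinates (Q − Q_b): 0.0, 43.3, 88.6, 126.8, 234.3, 354.0, 211.5, 126.4, 0.0 cfs.
ΣQ_DR = 1185 cfs.
With Δt = 2 h = 7200 s, V = ΣQ_DR · Δt = 1185 × 7200 = 8.53 × 10^6 ft³.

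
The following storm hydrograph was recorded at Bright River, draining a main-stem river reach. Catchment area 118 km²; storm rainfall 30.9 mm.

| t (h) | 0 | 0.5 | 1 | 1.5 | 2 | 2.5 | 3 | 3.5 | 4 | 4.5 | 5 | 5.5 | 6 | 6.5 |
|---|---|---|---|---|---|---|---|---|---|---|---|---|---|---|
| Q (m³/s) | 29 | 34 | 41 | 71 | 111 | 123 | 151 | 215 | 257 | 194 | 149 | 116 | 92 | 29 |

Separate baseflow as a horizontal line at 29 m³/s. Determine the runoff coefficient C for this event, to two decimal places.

C ≈ 0.60

ΣQ_DR = 1206 m³/s; V = ΣQ_DR·Δt = 2.171 × 10^6 m³.
Runoff depth d = V / A = 18.40 mm.
C = d / P = 18.40 / 30.9 = 0.60.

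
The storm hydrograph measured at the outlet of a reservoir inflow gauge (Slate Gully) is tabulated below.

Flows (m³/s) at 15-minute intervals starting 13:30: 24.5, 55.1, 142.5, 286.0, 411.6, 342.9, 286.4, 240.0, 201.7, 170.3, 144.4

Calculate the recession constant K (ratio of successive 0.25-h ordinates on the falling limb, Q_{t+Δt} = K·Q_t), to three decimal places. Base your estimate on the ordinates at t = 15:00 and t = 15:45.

Using the recession-limb readings at t = 15:00 and t = 15:45: Q falls from 286.4 to 170.3 m³/s over 3 intervals.
K = (Q₂/Q₁)^(1/3) = (170.3/286.4)^(1/3) = 0.841.

K ≈ 0.841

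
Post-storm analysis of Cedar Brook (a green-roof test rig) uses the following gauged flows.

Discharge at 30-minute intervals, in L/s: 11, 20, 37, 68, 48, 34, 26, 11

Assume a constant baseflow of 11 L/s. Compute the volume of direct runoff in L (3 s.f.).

Direct-runoff ordinates (Q − Q_b): 0.0, 9.0, 26.0, 57.0, 37.0, 23.0, 15.0, 0.0 L/s.
ΣQ_DR = 167.0 L/s.
With Δt = 0.5 h = 1800 s, V = ΣQ_DR · Δt = 167.0 × 1800 = 3.01 × 10^5 L.

V ≈ 3.01 × 10^5 L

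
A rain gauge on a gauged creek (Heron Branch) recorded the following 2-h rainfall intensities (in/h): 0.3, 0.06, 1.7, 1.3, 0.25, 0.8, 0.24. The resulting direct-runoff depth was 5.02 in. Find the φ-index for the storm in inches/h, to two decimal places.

φ ≈ 0.43 in/h

Only the 3 blocks with intensity above φ contribute runoff: 1.7, 1.3, 0.8 in/h.
Σ(I−φ)·Δt = d  ⇒  (1.7+1.3+0.8 − 3φ)·2 = 5.02
φ = (3.800 − 5.02/2) / 3 = 0.43 in/h.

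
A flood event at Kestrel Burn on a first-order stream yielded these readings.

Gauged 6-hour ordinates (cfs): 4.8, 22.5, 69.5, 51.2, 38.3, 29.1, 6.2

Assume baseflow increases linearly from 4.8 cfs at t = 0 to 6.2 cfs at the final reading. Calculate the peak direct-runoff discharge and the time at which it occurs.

Subtracting baseflow gives direct-runoff ordinates: 0.00, 17.47, 64.23, 45.70, 32.57, 23.13, 0.00 cfs.
The maximum is 64.23 cfs, occurring at the reading for t = 12 h.

Q_p = 64.23 cfs at t = 12 h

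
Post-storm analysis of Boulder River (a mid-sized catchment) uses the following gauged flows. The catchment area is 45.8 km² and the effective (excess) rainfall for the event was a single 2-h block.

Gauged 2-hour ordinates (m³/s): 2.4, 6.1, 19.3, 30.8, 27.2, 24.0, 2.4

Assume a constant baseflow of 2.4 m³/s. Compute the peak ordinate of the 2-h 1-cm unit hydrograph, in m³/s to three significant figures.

U_p ≈ 18.9 m³/s

Direct runoff: 0.0, 3.7, 16.9, 28.4, 24.8, 21.6, 0.0 m³/s; ΣQ_DR = 95.40 m³/s, peak = 28.4 m³/s.
Runoff depth d = ΣQ_DR·Δt / A = 95.40 × 7200 / (45.8 km²) = 15.00 mm.
The 1-cm UH is the DRH scaled by (10 mm)/d, so U_p = 28.4 × 10/15.00 = 18.9 m³/s.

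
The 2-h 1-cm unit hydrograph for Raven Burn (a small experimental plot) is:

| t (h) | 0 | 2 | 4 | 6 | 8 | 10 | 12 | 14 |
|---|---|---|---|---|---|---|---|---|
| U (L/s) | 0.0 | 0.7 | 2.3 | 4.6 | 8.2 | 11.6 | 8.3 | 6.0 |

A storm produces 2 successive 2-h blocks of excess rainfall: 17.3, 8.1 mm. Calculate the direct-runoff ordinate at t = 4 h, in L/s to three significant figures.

Q ≈ 4.55 L/s

By discrete convolution, Q_j = Σ (P_i / 10 mm) · U_{j−i}.
At t = 4 h (j=2): Q = (17.3/10)·2.3 + (8.1/10)·0.7 = 4.55 L/s.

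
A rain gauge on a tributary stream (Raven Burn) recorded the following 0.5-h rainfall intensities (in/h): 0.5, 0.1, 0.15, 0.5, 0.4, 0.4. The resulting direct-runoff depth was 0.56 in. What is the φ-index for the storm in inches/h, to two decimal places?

Only the 4 blocks with intensity above φ contribute runoff: 0.5, 0.5, 0.4, 0.4 in/h.
Σ(I−φ)·Δt = d  ⇒  (0.5+0.5+0.4+0.4 − 4φ)·0.5 = 0.56
φ = (1.800 − 0.56/0.5) / 4 = 0.17 in/h.

φ ≈ 0.17 in/h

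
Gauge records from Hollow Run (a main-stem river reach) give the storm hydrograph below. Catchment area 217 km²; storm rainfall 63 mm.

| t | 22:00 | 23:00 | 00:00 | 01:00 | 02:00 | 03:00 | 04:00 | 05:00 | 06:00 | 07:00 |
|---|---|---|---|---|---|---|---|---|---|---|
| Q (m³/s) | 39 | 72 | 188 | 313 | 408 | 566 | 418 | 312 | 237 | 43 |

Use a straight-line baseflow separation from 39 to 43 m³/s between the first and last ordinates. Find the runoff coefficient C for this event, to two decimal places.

ΣQ_DR = 2186 m³/s; V = ΣQ_DR·Δt = 7.870 × 10^6 m³.
Runoff depth d = V / A = 36.27 mm.
C = d / P = 36.27 / 63 = 0.58.

C ≈ 0.58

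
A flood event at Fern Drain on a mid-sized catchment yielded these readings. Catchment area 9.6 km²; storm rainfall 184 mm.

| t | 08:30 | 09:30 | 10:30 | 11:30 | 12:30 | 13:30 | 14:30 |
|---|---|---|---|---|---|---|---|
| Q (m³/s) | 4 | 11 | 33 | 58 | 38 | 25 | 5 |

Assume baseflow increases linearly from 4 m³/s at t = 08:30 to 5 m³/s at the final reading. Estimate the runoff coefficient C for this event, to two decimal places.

C ≈ 0.29

ΣQ_DR = 142.5 m³/s; V = ΣQ_DR·Δt = 5.130 × 10^5 m³.
Runoff depth d = V / A = 53.44 mm.
C = d / P = 53.44 / 184 = 0.29.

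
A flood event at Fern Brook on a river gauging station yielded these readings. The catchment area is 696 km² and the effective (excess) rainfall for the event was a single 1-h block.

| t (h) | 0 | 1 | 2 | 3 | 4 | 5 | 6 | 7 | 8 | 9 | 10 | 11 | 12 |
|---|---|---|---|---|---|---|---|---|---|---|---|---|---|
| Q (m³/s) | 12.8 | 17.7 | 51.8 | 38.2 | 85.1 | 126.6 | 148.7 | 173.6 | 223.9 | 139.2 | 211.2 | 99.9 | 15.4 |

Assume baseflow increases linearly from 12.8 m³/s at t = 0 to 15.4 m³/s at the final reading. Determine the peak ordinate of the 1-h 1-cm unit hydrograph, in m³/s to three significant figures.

Direct runoff: 0.00, 4.68, 38.57, 24.75, 71.43, 112.72, 134.60, 159.28, 209.37, 124.45, 196.23, 84.72, 0.00 m³/s; ΣQ_DR = 1161 m³/s, peak = 209.37 m³/s.
Runoff depth d = ΣQ_DR·Δt / A = 1161 × 3600 / (696 km²) = 6.004 mm.
The 1-cm UH is the DRH scaled by (10 mm)/d, so U_p = 209.37 × 10/6.004 = 349 m³/s.

U_p ≈ 349 m³/s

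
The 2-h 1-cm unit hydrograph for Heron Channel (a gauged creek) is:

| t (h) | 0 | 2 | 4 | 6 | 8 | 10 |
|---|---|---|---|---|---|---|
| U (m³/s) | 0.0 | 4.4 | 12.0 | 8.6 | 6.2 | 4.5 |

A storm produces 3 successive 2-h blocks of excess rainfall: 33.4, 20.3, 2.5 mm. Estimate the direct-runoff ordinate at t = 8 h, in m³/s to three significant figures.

Q ≈ 41.2 m³/s

By discrete convolution, Q_j = Σ (P_i / 10 mm) · U_{j−i}.
At t = 8 h (j=4): Q = (33.4/10)·6.2 + (20.3/10)·8.6 + (2.5/10)·12.0 = 41.2 m³/s.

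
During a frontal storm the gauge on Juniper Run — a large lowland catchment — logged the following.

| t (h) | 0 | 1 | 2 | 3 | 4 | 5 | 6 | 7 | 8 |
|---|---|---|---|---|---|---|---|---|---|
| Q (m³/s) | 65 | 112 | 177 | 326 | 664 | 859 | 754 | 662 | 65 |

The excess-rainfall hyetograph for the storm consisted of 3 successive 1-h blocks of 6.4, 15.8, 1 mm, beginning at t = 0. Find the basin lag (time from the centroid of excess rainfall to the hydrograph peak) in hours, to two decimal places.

t_L ≈ 3.73 h

Centroid of excess rainfall: t_c = Σ P_i·t̄_i / ΣP_i = 1.2672 h (block centres at 0.5, 1.5, 2.5 h).
Hydrograph peak occurs at t = 5 h, so basin lag t_L = 5 − 1.2672 = 3.73 h.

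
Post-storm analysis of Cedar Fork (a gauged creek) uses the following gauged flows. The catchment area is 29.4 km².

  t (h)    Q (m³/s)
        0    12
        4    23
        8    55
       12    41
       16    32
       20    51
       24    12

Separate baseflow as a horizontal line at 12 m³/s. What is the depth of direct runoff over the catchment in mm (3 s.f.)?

Direct runoff: 0.0, 11.0, 43.0, 29.0, 20.0, 39.0, 0.0 m³/s; ΣQ_DR = 142.0 m³/s.
V = ΣQ_DR · Δt = 142.0 × 14400 s = 2.045 × 10^6 m³.
Over A = 29.4 km², depth = V / A = 69.6 mm.

d ≈ 69.6 mm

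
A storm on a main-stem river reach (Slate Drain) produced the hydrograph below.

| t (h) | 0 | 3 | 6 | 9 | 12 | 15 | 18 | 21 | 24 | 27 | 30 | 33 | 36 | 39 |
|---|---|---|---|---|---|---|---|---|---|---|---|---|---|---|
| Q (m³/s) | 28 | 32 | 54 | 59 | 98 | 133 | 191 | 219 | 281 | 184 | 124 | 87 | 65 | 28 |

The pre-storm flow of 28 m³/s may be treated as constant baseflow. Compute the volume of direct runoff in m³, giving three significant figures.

Direct-runoff ordinates (Q − Q_b): 0.0, 4.0, 26.0, 31.0, 70.0, 105.0, 163.0, 191.0, 253.0, 156.0, 96.0, 59.0, 37.0, 0.0 m³/s.
ΣQ_DR = 1191 m³/s.
With Δt = 3 h = 10800 s, V = ΣQ_DR · Δt = 1191 × 10800 = 1.29 × 10^7 m³.

V ≈ 1.29 × 10^7 m³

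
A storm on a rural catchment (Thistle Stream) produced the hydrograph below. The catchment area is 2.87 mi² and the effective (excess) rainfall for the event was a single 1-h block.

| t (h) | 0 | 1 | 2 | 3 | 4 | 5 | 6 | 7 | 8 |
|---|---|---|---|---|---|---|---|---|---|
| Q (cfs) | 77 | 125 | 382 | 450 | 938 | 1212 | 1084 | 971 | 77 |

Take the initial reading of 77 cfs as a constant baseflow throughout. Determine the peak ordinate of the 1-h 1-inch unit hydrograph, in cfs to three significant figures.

Direct runoff: 0.0, 48.0, 305.0, 373.0, 861.0, 1135.0, 1007.0, 894.0, 0.0 cfs; ΣQ_DR = 4623 cfs, peak = 1135.0 cfs.
Runoff depth d = ΣQ_DR·Δt / A = 4623 × 3600 / (2.87 mi²) = 2.496 in.
The 1-inch UH is the DRH scaled by (1 in)/d, so U_p = 1135.0 × 1/2.496 = 455 cfs.

U_p ≈ 455 cfs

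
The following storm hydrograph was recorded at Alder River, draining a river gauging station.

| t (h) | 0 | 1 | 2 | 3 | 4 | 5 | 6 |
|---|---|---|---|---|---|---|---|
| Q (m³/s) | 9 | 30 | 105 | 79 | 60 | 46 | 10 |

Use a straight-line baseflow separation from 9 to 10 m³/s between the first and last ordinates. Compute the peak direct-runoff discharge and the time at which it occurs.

Subtracting baseflow gives direct-runoff ordinates: 0.00, 20.83, 95.67, 69.50, 50.33, 36.17, 0.00 m³/s.
The maximum is 95.67 m³/s, occurring at the reading for t = 2 h.

Q_p = 95.67 m³/s at t = 2 h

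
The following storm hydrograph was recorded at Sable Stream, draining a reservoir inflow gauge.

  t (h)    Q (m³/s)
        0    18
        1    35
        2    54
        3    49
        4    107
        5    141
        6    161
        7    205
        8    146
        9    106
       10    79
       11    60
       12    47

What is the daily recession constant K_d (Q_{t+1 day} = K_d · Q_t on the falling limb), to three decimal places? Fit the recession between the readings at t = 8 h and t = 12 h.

Between t = 8 h and t = 12 h the flow falls from 146 to 47 m³/s over 4×1 h = 4 h.
Per-interval ratio K = (47/146)^(1/4) = 0.7532; K_d = K^(24/1) = 0.001.

K_d ≈ 0.001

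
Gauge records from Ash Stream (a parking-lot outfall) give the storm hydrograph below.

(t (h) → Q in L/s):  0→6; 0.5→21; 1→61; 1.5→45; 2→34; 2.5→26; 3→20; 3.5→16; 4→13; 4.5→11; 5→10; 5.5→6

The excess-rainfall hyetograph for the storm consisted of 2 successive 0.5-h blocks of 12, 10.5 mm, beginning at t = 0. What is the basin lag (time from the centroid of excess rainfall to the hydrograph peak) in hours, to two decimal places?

Centroid of excess rainfall: t_c = Σ P_i·t̄_i / ΣP_i = 0.4833 h (block centres at 0.25, 0.75 h).
Hydrograph peak occurs at t = 1 h, so basin lag t_L = 1 − 0.4833 = 0.52 h.

t_L ≈ 0.52 h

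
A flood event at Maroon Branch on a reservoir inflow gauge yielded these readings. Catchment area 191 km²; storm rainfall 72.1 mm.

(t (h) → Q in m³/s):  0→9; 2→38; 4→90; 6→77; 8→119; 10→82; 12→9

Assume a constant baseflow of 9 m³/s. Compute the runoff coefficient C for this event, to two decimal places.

ΣQ_DR = 361.0 m³/s; V = ΣQ_DR·Δt = 2.599 × 10^6 m³.
Runoff depth d = V / A = 13.61 mm.
C = d / P = 13.61 / 72.1 = 0.19.

C ≈ 0.19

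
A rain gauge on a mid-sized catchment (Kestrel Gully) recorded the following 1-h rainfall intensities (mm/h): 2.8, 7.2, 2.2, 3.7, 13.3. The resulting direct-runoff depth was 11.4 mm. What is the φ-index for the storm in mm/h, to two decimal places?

φ ≈ 4.55 mm/h

Only the 2 blocks with intensity above φ contribute runoff: 7.2, 13.3 mm/h.
Σ(I−φ)·Δt = d  ⇒  (7.2+13.3 − 2φ)·1 = 11.4
φ = (20.50 − 11.4/1) / 2 = 4.55 mm/h.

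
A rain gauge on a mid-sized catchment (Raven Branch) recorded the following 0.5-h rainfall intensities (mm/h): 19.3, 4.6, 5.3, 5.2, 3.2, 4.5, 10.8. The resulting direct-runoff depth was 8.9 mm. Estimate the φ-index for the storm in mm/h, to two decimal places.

φ ≈ 6.15 mm/h

Only the 2 blocks with intensity above φ contribute runoff: 19.3, 10.8 mm/h.
Σ(I−φ)·Δt = d  ⇒  (19.3+10.8 − 2φ)·0.5 = 8.9
φ = (30.10 − 8.9/0.5) / 2 = 6.15 mm/h.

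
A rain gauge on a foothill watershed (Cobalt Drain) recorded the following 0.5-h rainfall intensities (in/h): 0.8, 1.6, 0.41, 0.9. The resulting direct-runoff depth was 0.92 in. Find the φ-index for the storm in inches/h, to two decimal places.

φ ≈ 0.49 in/h

Only the 3 blocks with intensity above φ contribute runoff: 0.8, 1.6, 0.9 in/h.
Σ(I−φ)·Δt = d  ⇒  (0.8+1.6+0.9 − 3φ)·0.5 = 0.92
φ = (3.300 − 0.92/0.5) / 3 = 0.49 in/h.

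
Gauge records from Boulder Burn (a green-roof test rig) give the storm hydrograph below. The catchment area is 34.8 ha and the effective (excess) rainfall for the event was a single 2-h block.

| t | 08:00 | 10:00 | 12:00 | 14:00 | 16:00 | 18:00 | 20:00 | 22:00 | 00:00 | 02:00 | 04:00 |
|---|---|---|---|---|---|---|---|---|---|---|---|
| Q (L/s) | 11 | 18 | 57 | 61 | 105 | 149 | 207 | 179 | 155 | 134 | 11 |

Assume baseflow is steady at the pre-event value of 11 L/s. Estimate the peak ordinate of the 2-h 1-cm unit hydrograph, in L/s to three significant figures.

U_p ≈ 98.1 L/s

Direct runoff: 0.0, 7.0, 46.0, 50.0, 94.0, 138.0, 196.0, 168.0, 144.0, 123.0, 0.0 L/s; ΣQ_DR = 966.0 L/s, peak = 196.0 L/s.
Runoff depth d = ΣQ_DR·Δt / A = 966.0 × 7200 / (34.8 ha) = 19.99 mm.
The 1-cm UH is the DRH scaled by (10 mm)/d, so U_p = 196.0 × 10/19.99 = 98.1 L/s.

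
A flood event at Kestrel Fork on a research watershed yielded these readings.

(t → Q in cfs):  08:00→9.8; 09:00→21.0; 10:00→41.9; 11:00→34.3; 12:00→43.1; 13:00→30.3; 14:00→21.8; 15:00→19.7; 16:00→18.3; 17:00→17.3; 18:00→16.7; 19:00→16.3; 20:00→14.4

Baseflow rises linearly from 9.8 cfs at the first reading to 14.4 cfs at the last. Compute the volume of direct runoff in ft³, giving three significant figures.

V ≈ 5.31 × 10^5 ft³

Direct-runoff ordinates (Q − Q_b): 0.00, 10.82, 31.33, 23.35, 31.77, 18.58, 9.70, 7.22, 5.43, 4.05, 3.07, 2.28, 0.00 cfs.
ΣQ_DR = 147.6 cfs.
With Δt = 1 h = 3600 s, V = ΣQ_DR · Δt = 147.6 × 3600 = 5.31 × 10^5 ft³.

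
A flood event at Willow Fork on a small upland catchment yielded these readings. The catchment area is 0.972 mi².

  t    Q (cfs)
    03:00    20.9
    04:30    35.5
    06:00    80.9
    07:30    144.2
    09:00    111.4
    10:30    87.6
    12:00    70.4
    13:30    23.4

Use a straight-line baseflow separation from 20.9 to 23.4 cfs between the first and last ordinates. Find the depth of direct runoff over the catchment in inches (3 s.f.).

d ≈ 0.950 in

Direct runoff: 0.00, 14.24, 59.29, 122.23, 89.07, 64.91, 47.36, 0.00 cfs; ΣQ_DR = 397.1 cfs.
V = ΣQ_DR · Δt = 397.1 × 5400 s = 2.144 × 10^6 ft³.
Over A = 0.972 mi², depth = V / A = 0.950 in.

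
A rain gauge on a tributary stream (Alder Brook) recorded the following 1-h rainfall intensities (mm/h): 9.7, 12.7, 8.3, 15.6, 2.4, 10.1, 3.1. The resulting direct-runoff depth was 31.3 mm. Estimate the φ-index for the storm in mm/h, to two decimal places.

Only the 5 blocks with intensity above φ contribute runoff: 9.7, 12.7, 8.3, 15.6, 10.1 mm/h.
Σ(I−φ)·Δt = d  ⇒  (9.7+12.7+8.3+15.6+10.1 − 5φ)·1 = 31.3
φ = (56.40 − 31.3/1) / 5 = 5.02 mm/h.

φ ≈ 5.02 mm/h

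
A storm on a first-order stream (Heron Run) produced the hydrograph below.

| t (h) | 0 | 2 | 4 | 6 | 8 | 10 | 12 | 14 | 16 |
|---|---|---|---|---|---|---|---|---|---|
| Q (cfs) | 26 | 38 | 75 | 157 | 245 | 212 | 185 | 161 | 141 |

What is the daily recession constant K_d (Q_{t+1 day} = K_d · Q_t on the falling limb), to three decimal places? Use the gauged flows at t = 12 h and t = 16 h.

Between t = 12 h and t = 16 h the flow falls from 185 to 141 cfs over 2×2 h = 4 h.
Per-interval ratio K = (141/185)^(1/2) = 0.8730; K_d = K^(24/2) = 0.196.

K_d ≈ 0.196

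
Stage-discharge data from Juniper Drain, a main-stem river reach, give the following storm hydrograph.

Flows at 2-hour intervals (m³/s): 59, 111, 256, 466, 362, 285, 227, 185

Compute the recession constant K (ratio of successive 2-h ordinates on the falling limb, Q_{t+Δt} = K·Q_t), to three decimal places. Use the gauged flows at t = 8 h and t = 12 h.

Using the recession-limb readings at t = 8 h and t = 12 h: Q falls from 362 to 227 m³/s over 2 intervals.
K = (Q₂/Q₁)^(1/2) = (227/362)^(1/2) = 0.792.

K ≈ 0.792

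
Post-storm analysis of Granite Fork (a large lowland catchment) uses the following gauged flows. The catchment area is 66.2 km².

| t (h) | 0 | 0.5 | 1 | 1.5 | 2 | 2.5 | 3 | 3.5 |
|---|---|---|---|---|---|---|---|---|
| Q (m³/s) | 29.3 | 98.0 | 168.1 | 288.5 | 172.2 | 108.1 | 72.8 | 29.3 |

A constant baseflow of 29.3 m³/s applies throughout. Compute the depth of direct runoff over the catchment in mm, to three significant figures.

Direct runoff: 0.0, 68.7, 138.8, 259.2, 142.9, 78.8, 43.5, 0.0 m³/s; ΣQ_DR = 731.9 m³/s.
V = ΣQ_DR · Δt = 731.9 × 1800 s = 1.317 × 10^6 m³.
Over A = 66.2 km², depth = V / A = 19.9 mm.

d ≈ 19.9 mm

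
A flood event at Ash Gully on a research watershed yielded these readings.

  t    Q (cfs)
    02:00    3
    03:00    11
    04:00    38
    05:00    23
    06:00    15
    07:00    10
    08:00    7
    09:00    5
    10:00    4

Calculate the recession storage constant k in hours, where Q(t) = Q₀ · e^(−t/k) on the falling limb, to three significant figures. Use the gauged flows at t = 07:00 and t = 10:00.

On the falling limb, Q drops from 10 to 4 cfs between t = 07:00 and t = 10:00 (Δt = 3 h).
k = −Δt / ln(Q₂/Q₁) = −3 / ln(4/10) = 3.27 h.

k ≈ 3.27 h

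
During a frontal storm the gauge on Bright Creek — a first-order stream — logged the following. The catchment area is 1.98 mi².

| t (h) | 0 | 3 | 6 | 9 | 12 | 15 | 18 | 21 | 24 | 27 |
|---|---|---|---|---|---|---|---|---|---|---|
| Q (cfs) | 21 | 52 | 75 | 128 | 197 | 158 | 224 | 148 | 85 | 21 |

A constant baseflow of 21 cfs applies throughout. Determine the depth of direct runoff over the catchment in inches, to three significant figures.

d ≈ 2.11 in

Direct runoff: 0.0, 31.0, 54.0, 107.0, 176.0, 137.0, 203.0, 127.0, 64.0, 0.0 cfs; ΣQ_DR = 899.0 cfs.
V = ΣQ_DR · Δt = 899.0 × 10800 s = 9.709 × 10^6 ft³.
Over A = 1.98 mi², depth = V / A = 2.11 in.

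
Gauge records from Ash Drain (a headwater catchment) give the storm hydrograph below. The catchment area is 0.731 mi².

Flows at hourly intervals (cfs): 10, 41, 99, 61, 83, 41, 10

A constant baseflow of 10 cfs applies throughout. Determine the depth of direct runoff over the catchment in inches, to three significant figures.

Direct runoff: 0.0, 31.0, 89.0, 51.0, 73.0, 31.0, 0.0 cfs; ΣQ_DR = 275.0 cfs.
V = ΣQ_DR · Δt = 275.0 × 3600 s = 9.900 × 10^5 ft³.
Over A = 0.731 mi², depth = V / A = 0.583 in.

d ≈ 0.583 in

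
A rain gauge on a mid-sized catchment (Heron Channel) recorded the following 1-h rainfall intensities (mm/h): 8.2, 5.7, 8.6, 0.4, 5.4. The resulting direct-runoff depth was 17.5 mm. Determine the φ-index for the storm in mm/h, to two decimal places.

φ ≈ 2.60 mm/h

Only the 4 blocks with intensity above φ contribute runoff: 8.2, 5.7, 8.6, 5.4 mm/h.
Σ(I−φ)·Δt = d  ⇒  (8.2+5.7+8.6+5.4 − 4φ)·1 = 17.5
φ = (27.90 − 17.5/1) / 4 = 2.60 mm/h.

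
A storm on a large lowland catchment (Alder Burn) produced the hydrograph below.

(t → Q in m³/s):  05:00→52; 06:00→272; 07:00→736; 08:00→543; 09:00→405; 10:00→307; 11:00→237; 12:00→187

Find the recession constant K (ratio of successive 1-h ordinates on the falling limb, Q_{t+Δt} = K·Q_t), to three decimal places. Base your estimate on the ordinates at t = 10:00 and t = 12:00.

Using the recession-limb readings at t = 10:00 and t = 12:00: Q falls from 307 to 187 m³/s over 2 intervals.
K = (Q₂/Q₁)^(1/2) = (187/307)^(1/2) = 0.780.

K ≈ 0.780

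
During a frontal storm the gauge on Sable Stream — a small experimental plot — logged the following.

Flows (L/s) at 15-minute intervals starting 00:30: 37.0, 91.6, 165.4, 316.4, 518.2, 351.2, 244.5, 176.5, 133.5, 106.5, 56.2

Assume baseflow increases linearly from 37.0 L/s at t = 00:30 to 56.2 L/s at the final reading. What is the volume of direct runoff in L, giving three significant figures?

V ≈ 1.52 × 10^6 L

Direct-runoff ordinates (Q − Q_b): 0.00, 52.68, 124.56, 273.64, 473.52, 304.60, 195.98, 126.06, 81.14, 52.22, 0.00 L/s.
ΣQ_DR = 1684 L/s.
With Δt = 0.25 h = 900 s, V = ΣQ_DR · Δt = 1684 × 900 = 1.52 × 10^6 L.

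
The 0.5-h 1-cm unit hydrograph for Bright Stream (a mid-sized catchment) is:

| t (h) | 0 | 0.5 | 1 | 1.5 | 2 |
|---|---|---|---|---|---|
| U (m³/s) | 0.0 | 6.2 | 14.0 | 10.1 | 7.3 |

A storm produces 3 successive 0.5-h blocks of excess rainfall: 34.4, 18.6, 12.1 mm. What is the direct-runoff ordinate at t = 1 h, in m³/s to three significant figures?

By discrete convolution, Q_j = Σ (P_i / 10 mm) · U_{j−i}.
At t = 1 h (j=2): Q = (34.4/10)·14.0 + (18.6/10)·6.2 + (12.1/10)·0.0 = 59.7 m³/s.

Q ≈ 59.7 m³/s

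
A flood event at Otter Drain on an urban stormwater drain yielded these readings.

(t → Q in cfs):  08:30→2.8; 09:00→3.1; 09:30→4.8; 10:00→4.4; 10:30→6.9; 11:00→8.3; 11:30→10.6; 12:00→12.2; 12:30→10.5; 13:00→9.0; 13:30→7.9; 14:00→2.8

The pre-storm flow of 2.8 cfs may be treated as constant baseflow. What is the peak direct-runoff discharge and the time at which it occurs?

Subtracting baseflow gives direct-runoff ordinates: 0.0, 0.3, 2.0, 1.6, 4.1, 5.5, 7.8, 9.4, 7.7, 6.2, 5.1, 0.0 cfs.
The maximum is 9.4 cfs, occurring at the reading for t = 12:00.

Q_p = 9.4 cfs at t = 12:00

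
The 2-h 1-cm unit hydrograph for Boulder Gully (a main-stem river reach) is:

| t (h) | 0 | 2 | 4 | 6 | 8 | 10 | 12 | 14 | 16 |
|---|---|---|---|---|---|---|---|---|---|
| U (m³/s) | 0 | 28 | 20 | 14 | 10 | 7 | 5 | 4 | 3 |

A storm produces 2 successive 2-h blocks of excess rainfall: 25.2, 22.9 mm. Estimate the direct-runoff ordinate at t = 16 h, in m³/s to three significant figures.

By discrete convolution, Q_j = Σ (P_i / 10 mm) · U_{j−i}.
At t = 16 h (j=8): Q = (25.2/10)·3 + (22.9/10)·4 = 16.7 m³/s.

Q ≈ 16.7 m³/s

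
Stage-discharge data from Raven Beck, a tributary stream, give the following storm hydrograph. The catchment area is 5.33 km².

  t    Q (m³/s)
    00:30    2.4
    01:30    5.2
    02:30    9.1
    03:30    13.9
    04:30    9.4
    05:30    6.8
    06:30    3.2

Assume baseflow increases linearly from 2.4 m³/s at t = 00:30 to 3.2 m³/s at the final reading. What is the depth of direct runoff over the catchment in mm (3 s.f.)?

d ≈ 20.5 mm

Direct runoff: 0.00, 2.67, 6.43, 11.10, 6.47, 3.73, 0.00 m³/s; ΣQ_DR = 30.40 m³/s.
V = ΣQ_DR · Δt = 30.40 × 3600 s = 1.094 × 10^5 m³.
Over A = 5.33 km², depth = V / A = 20.5 mm.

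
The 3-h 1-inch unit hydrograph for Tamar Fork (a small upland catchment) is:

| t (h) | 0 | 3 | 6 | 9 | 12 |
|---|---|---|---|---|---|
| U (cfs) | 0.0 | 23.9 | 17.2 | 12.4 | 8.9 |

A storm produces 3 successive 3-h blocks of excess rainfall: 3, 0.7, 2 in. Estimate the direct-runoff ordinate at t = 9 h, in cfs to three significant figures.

By discrete convolution, Q_j = Σ (P_i / 1 in) · U_{j−i}.
At t = 9 h (j=3): Q = (3/1)·12.4 + (0.7/1)·17.2 + (2/1)·23.9 = 97.0 cfs.

Q ≈ 97.0 cfs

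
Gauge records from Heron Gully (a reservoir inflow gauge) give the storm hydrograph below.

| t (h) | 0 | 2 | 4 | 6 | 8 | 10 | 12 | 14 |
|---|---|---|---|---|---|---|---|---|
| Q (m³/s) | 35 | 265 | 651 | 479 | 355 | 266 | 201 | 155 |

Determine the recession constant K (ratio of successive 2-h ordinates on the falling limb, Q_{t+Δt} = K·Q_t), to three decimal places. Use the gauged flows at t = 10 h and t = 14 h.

Using the recession-limb readings at t = 10 h and t = 14 h: Q falls from 266 to 155 m³/s over 2 intervals.
K = (Q₂/Q₁)^(1/2) = (155/266)^(1/2) = 0.763.

K ≈ 0.763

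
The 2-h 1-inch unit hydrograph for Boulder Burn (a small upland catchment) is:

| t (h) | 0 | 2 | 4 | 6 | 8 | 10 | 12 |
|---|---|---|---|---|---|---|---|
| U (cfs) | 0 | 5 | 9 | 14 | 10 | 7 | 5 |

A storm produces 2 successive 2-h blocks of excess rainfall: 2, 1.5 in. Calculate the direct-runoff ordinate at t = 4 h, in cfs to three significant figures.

Q ≈ 25.5 cfs

By discrete convolution, Q_j = Σ (P_i / 1 in) · U_{j−i}.
At t = 4 h (j=2): Q = (2/1)·9 + (1.5/1)·5 = 25.5 cfs.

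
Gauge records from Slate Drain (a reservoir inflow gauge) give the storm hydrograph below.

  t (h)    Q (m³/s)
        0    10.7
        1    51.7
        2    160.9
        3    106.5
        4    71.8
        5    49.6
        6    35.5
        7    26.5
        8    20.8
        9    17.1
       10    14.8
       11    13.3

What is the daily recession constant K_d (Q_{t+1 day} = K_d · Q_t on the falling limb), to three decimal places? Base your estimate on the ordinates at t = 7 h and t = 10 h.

Between t = 7 h and t = 10 h the flow falls from 26.5 to 14.8 m³/s over 3×1 h = 3 h.
Per-interval ratio K = (14.8/26.5)^(1/3) = 0.8235; K_d = K^(24/1) = 0.009.

K_d ≈ 0.009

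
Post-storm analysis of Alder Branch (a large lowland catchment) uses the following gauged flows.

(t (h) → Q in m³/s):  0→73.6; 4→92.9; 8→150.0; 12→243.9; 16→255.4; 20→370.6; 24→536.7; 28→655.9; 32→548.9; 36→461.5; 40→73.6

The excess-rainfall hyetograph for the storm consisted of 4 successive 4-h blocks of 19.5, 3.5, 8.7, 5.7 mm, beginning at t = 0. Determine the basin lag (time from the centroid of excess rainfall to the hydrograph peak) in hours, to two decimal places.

t_L ≈ 21.94 h

Centroid of excess rainfall: t_c = Σ P_i·t̄_i / ΣP_i = 6.0642 h (block centres at 2, 6, 10, 14 h).
Hydrograph peak occurs at t = 28 h, so basin lag t_L = 28 − 6.0642 = 21.94 h.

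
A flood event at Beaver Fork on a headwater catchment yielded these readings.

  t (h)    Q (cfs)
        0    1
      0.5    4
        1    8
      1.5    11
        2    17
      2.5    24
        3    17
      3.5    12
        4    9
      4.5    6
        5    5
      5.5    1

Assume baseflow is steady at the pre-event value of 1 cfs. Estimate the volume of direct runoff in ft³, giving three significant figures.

V ≈ 1.85 × 10^5 ft³

Direct-runoff ordinates (Q − Q_b): 0.0, 3.0, 7.0, 10.0, 16.0, 23.0, 16.0, 11.0, 8.0, 5.0, 4.0, 0.0 cfs.
ΣQ_DR = 103.0 cfs.
With Δt = 0.5 h = 1800 s, V = ΣQ_DR · Δt = 103.0 × 1800 = 1.85 × 10^5 ft³.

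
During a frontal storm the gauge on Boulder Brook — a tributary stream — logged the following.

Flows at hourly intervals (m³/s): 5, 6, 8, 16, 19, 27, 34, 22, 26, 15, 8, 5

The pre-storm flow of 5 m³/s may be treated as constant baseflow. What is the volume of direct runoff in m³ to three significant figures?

Direct-runoff ordinates (Q − Q_b): 0.0, 1.0, 3.0, 11.0, 14.0, 22.0, 29.0, 17.0, 21.0, 10.0, 3.0, 0.0 m³/s.
ΣQ_DR = 131.0 m³/s.
With Δt = 1 h = 3600 s, V = ΣQ_DR · Δt = 131.0 × 3600 = 4.72 × 10^5 m³.

V ≈ 4.72 × 10^5 m³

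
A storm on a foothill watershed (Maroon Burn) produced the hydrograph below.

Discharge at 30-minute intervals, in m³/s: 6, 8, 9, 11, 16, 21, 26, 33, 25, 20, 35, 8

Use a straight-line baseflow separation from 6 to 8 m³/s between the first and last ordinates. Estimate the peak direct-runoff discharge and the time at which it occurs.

Subtracting baseflow gives direct-runoff ordinates: 0.00, 1.82, 2.64, 4.45, 9.27, 14.09, 18.91, 25.73, 17.55, 12.36, 27.18, 0.00 m³/s.
The maximum is 27.18 m³/s, occurring at the reading for t = 5 h.

Q_p = 27.18 m³/s at t = 5 h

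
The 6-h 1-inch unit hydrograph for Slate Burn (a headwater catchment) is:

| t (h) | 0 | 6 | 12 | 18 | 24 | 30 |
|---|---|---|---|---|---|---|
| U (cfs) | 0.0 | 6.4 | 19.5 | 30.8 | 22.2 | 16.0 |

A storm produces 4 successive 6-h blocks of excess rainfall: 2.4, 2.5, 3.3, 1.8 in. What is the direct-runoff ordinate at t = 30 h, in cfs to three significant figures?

By discrete convolution, Q_j = Σ (P_i / 1 in) · U_{j−i}.
At t = 30 h (j=5): Q = (2.4/1)·16.0 + (2.5/1)·22.2 + (3.3/1)·30.8 + (1.8/1)·19.5 = 231 cfs.

Q ≈ 231 cfs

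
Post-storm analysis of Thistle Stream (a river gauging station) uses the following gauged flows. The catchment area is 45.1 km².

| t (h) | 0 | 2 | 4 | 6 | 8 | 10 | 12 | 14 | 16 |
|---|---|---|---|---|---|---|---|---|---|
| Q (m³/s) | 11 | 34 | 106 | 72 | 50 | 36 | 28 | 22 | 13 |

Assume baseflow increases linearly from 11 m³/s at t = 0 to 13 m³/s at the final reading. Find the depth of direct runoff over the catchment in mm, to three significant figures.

d ≈ 42.1 mm

Direct runoff: 0.00, 22.75, 94.50, 60.25, 38.00, 23.75, 15.50, 9.25, 0.00 m³/s; ΣQ_DR = 264.0 m³/s.
V = ΣQ_DR · Δt = 264.0 × 7200 s = 1.901 × 10^6 m³.
Over A = 45.1 km², depth = V / A = 42.1 mm.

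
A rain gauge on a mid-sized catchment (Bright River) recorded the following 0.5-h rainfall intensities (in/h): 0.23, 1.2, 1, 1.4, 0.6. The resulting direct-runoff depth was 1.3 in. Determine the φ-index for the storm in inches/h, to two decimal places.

Only the 4 blocks with intensity above φ contribute runoff: 1.2, 1, 1.4, 0.6 in/h.
Σ(I−φ)·Δt = d  ⇒  (1.2+1+1.4+0.6 − 4φ)·0.5 = 1.3
φ = (4.200 − 1.3/0.5) / 4 = 0.40 in/h.

φ ≈ 0.40 in/h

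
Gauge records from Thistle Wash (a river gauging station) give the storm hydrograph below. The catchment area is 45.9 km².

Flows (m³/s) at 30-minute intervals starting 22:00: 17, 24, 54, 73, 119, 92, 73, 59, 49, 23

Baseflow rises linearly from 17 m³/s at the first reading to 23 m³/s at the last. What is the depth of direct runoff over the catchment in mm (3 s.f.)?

Direct runoff: 0.00, 6.33, 35.67, 54.00, 99.33, 71.67, 52.00, 37.33, 26.67, 0.00 m³/s; ΣQ_DR = 383.0 m³/s.
V = ΣQ_DR · Δt = 383.0 × 1800 s = 6.894 × 10^5 m³.
Over A = 45.9 km², depth = V / A = 15.0 mm.

d ≈ 15.0 mm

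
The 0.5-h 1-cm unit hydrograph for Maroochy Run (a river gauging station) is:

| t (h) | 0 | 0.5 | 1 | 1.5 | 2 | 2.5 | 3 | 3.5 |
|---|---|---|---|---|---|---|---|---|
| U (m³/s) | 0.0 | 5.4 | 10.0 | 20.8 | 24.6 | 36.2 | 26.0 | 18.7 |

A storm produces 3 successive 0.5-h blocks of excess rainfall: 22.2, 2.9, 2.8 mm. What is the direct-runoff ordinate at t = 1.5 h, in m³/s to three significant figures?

Q ≈ 50.6 m³/s

By discrete convolution, Q_j = Σ (P_i / 10 mm) · U_{j−i}.
At t = 1.5 h (j=3): Q = (22.2/10)·20.8 + (2.9/10)·10.0 + (2.8/10)·5.4 = 50.6 m³/s.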